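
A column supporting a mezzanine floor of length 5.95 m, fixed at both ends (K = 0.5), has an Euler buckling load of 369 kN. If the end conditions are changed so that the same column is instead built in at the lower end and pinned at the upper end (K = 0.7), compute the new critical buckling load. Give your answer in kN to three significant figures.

P_cr ∝ 1/K², so P_cr,new = P_cr,old × (K_old/K_new)² = 369 × (0.5/0.7)²
= 369 × 0.5102 = 188 kN

P_cr ≈ 188 kN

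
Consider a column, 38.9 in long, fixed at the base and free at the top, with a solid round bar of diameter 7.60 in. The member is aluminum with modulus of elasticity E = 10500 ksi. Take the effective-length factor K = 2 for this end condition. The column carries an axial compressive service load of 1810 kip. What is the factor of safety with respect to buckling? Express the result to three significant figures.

n ≈ 1.55

I = πd⁴/64 = π×7.60⁴/64 = 163.8 in⁴
Effective length L_e = K·L = 2 × 38.9 = 77.80 in
P_cr = π²EI / L_e² = π² × 10500×10³ × 163.8 / 77.80² = 2.804×10^6 lb
Factor of safety n = P_cr / P = 2803.8 / 1810 = 1.55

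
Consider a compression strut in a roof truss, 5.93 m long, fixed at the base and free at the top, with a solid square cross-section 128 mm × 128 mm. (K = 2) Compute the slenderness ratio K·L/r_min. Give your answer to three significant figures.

For a square r = a/√12 = 128/√12 = 36.95 mm
L_e = K·L = 2 × 5.93 m = 11.86 m = 11860 mm
λ = L_e / r_min = 11860 / 36.95 = 321

λ ≈ 321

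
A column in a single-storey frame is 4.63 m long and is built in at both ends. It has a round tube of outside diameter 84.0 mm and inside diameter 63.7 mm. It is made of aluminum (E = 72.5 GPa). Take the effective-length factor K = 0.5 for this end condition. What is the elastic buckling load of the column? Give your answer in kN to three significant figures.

P_cr ≈ 218 kN

d_o = 84.0 mm, d_i = 63.7 mm
I = π(d_o⁴ − d_i⁴)/64 = π(84.0⁴ − 63.70⁴)/64 = 1.636×10^6 mm⁴
I = 1.636×10^6 mm⁴ = 1.636×10^-6 m⁴
Effective length L_e = K·L = 0.5 × 4.63 = 2.315 m
P_cr = π²EI / L_e² = π² × 72.5×10⁹ × 1.636×10^-6 / 2.315² = 2.184×10^5 N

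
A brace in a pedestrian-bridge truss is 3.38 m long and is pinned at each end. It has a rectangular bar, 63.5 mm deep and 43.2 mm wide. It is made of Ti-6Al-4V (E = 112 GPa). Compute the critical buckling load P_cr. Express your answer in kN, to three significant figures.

Buckling occurs about the weak axis: I_min = h·b³/12 with b = 43.2 mm (the shorter side).
I_min = 63.5×43.2³/12 = 4.266×10^5 mm⁴
I = 4.266×10^5 mm⁴ = 4.266×10^-7 m⁴
Effective length L_e = K·L = 1 × 3.38 = 3.380 m
P_cr = π²EI / L_e² = π² × 112×10⁹ × 4.266×10^-7 / 3.380² = 4.128×10^4 N

P_cr ≈ 41.3 kN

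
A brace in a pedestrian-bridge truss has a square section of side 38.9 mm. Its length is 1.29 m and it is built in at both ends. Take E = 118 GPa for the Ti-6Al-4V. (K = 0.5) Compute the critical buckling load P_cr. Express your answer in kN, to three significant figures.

I = a⁴/12 = 38.9⁴/12 = 1.908×10^5 mm⁴
I = 1.908×10^5 mm⁴ = 1.908×10^-7 m⁴
Effective length L_e = K·L = 0.5 × 1.29 = 0.6450 m
P_cr = π²EI / L_e² = π² × 118×10⁹ × 1.908×10^-7 / 0.6450² = 5.342×10^5 N

P_cr ≈ 534 kN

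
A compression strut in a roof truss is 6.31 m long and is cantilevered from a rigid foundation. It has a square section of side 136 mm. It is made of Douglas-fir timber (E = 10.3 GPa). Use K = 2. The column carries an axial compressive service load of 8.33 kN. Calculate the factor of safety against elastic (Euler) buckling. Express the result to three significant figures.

I = a⁴/12 = 136⁴/12 = 2.851×10^7 mm⁴
I = 2.851×10^7 mm⁴ = 2.851×10^-5 m⁴
Effective length L_e = K·L = 2 × 6.31 = 12.62 m
P_cr = π²EI / L_e² = π² × 10.3×10⁹ × 2.851×10^-5 / 12.62² = 1.820×10^4 N
Factor of safety n = P_cr / P = 18.197 / 8.33 = 2.18

n ≈ 2.18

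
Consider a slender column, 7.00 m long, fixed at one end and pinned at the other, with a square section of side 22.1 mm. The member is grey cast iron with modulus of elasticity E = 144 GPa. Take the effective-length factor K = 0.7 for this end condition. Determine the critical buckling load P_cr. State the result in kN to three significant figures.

P_cr ≈ 1.18 kN

I = a⁴/12 = 22.1⁴/12 = 1.988×10^4 mm⁴
I = 1.988×10^4 mm⁴ = 1.988×10^-8 m⁴
Effective length L_e = K·L = 0.7 × 7.00 = 4.900 m
P_cr = π²EI / L_e² = π² × 144×10⁹ × 1.988×10^-8 / 4.900² = 1.177×10^3 N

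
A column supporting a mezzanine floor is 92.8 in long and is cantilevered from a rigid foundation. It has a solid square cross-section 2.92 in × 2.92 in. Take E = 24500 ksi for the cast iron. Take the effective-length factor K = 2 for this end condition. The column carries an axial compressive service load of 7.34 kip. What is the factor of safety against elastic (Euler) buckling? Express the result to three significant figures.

n ≈ 5.79

I = a⁴/12 = 2.92⁴/12 = 6.058 in⁴
Effective length L_e = K·L = 2 × 92.8 = 185.6 in
P_cr = π²EI / L_e² = π² × 24500×10³ × 6.058 / 185.6² = 4.253×10^4 lb
Factor of safety n = P_cr / P = 42.527 / 7.34 = 5.79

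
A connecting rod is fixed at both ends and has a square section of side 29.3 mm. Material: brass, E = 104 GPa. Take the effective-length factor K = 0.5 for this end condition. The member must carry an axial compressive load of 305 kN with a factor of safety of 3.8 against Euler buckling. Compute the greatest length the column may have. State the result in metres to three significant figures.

I = a⁴/12 = 29.3⁴/12 = 6.142×10^4 mm⁴
I = 6.142×10^-8 m⁴
Required critical load P_cr = n·P = 3.8 × 305 = 1159 kN = 1.159×10^6 N
From P_cr = π²EI/(K·L)²:  L = (1/K)·√(π²EI/P_cr) = (1/0.5)·√(π²×1.04×10^11×6.142×10^-8/1.159×10^6)
L = 0.466 m

L_max ≈ 0.466 m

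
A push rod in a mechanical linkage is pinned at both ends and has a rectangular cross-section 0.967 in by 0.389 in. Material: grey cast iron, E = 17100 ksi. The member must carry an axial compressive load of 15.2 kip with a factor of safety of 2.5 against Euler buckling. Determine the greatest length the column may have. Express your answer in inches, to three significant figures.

Buckling occurs about the weak axis: I_min = h·b³/12 with b = 0.389 in (the shorter side).
I_min = 0.967×0.389³/12 = 4.743×10^-3 in⁴
Required critical load P_cr = n·P = 2.5 × 15.2 = 38.00 kip = 3.800×10^4 lb
From P_cr = π²EI/(K·L)²:  L = (1/K)·√(π²EI/P_cr) = (1/1)·√(π²×1.71×10^7×4.743×10^-3/3.800×10^4)
L = 4.59 in

L_max ≈ 4.59 in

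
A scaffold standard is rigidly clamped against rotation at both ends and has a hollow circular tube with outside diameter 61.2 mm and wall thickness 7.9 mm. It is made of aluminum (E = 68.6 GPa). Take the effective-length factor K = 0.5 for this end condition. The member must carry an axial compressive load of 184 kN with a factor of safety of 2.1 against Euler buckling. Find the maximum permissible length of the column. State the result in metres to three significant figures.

L_max ≈ 1.83 m

Inner diameter d_i = 61.2 − 2×7.9 = 45.40 mm
I = π(d_o⁴ − d_i⁴)/64 = π(61.2⁴ − 45.40⁴)/64 = 4.801×10^5 mm⁴
I = 4.801×10^-7 m⁴
Required critical load P_cr = n·P = 2.1 × 184 = 386.4 kN = 3.864×10^5 N
From P_cr = π²EI/(K·L)²:  L = (1/K)·√(π²EI/P_cr) = (1/0.5)·√(π²×6.86×10^10×4.801×10^-7/3.864×10^5)
L = 1.83 m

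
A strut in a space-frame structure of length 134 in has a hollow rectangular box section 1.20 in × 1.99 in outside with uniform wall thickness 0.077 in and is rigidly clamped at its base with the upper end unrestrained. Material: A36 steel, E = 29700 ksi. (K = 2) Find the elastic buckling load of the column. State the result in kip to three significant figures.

P_cr ≈ 0.455 kip

Inner dimensions: h_i = 1.99 − 2×0.077 = 1.836 in, b_i = 1.20 − 2×0.077 = 1.046 in
Weak-axis I_min = (h_o·b_o³ − h_i·b_i³)/12 with b_o = 1.20, b_i = 1.046 in (shorter outer/inner sides).
I_min = (1.99×1.20³ − 1.836×1.046³)/12 = 0.1115 in⁴
Effective length L_e = K·L = 2 × 134 = 268.0 in
P_cr = π²EI / L_e² = π² × 29700×10³ × 0.1115 / 268.0² = 454.9 lb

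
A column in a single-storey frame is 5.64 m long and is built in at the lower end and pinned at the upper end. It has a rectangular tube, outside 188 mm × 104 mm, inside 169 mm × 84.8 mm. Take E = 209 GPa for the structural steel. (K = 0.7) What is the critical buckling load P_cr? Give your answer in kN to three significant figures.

P_cr ≈ 1200 kN

Weak-axis I_min = (h_o·b_o³ − h_i·b_i³)/12 with b_o = 104, b_i = 84.80 mm (shorter outer/inner sides).
I_min = (188×104³ − 169.0×84.80³)/12 = 9.035×10^6 mm⁴
I = 9.035×10^6 mm⁴ = 9.035×10^-6 m⁴
Effective length L_e = K·L = 0.7 × 5.64 = 3.948 m
P_cr = π²EI / L_e² = π² × 209×10⁹ × 9.035×10^-6 / 3.948² = 1.196×10^6 N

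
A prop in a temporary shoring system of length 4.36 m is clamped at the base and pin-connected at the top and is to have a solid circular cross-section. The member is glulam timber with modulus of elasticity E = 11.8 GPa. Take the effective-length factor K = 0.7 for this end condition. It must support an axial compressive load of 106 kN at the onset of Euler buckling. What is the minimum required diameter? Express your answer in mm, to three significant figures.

L_e = K·L = 0.7 × 4.36 = 3.052 m
Required I = P_cr·L_e²/(π²E) = 1.060×10^5 × 3.052² / (π² × 1.18×10^10) = 8.478×10^-6 m⁴
I_req = 8.478×10^6 mm⁴
Solid circle: I = πd⁴/64  ⇒  d = (64I/π)^(1/4) = (64×8.478×10^6/π)^(1/4) = 115 mm

d ≈ 115 mm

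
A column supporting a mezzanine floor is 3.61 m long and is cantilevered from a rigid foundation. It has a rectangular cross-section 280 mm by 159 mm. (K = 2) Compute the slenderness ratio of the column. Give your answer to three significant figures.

λ ≈ 157

For a rectangle r_min = b/√12 = 159/√12 = 45.90 mm
L_e = K·L = 2 × 3.61 m = 7.220 m = 7220.0 mm
λ = L_e / r_min = 7220.0 / 45.90 = 157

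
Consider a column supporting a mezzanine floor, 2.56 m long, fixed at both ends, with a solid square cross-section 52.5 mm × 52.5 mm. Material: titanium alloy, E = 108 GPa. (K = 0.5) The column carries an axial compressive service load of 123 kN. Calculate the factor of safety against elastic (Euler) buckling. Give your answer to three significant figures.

I = a⁴/12 = 52.5⁴/12 = 6.331×10^5 mm⁴
I = 6.331×10^5 mm⁴ = 6.331×10^-7 m⁴
Effective length L_e = K·L = 0.5 × 2.56 = 1.280 m
P_cr = π²EI / L_e² = π² × 108×10⁹ × 6.331×10^-7 / 1.280² = 4.119×10^5 N
Factor of safety n = P_cr / P = 411.87 / 123 = 3.35

n ≈ 3.35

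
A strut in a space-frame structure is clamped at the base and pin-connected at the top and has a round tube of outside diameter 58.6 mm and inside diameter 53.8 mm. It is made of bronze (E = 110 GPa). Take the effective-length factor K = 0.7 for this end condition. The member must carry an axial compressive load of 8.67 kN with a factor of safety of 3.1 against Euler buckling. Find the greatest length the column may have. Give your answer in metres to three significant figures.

L_max ≈ 3.72 m

d_o = 58.6 mm, d_i = 53.8 mm
I = π(d_o⁴ − d_i⁴)/64 = π(58.6⁴ − 53.80⁴)/64 = 1.676×10^5 mm⁴
I = 1.676×10^-7 m⁴
Required critical load P_cr = n·P = 3.1 × 8.67 = 26.88 kN = 2.688×10^4 N
From P_cr = π²EI/(K·L)²:  L = (1/K)·√(π²EI/P_cr) = (1/0.7)·√(π²×1.10×10^11×1.676×10^-7/2.688×10^4)
L = 3.72 m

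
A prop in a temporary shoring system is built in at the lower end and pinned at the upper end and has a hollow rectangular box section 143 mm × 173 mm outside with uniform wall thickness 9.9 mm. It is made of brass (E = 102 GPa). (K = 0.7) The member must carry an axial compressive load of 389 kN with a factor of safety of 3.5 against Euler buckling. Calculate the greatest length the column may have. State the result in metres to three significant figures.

Inner dimensions: h_i = 173 − 2×9.9 = 153.2 mm, b_i = 143 − 2×9.9 = 123.2 mm
Weak-axis I_min = (h_o·b_o³ − h_i·b_i³)/12 with b_o = 143, b_i = 123.2 mm (shorter outer/inner sides).
I_min = (173×143³ − 153.2×123.2³)/12 = 1.828×10^7 mm⁴
I = 1.828×10^-5 m⁴
Required critical load P_cr = n·P = 3.5 × 389 = 1362 kN = 1.361×10^6 N
From P_cr = π²EI/(K·L)²:  L = (1/K)·√(π²EI/P_cr) = (1/0.7)·√(π²×1.02×10^11×1.828×10^-5/1.361×10^6)
L = 5.25 m

L_max ≈ 5.25 m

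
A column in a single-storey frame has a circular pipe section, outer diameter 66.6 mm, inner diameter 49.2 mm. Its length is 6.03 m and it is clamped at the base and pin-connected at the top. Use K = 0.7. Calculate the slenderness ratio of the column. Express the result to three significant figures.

d_o = 66.6 mm, d_i = 49.2 mm
I = π(d_o⁴ − d_i⁴)/64 = π(66.6⁴ − 49.20⁴)/64 = 6.781×10^5 mm⁴
A = 1.583×10^3 mm²;  r_min = √(I/A) = √(6.781×10^5/1.583×10^3) = 20.70 mm
L_e = K·L = 0.7 × 6.03 m = 4.221 m = 4221.0 mm
λ = L_e / r_min = 4221.0 / 20.70 = 204

λ ≈ 204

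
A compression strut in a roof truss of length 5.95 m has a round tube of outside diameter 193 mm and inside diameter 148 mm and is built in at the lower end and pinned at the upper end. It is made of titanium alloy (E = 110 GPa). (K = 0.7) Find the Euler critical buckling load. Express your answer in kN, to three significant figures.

P_cr ≈ 2790 kN

d_o = 193 mm, d_i = 148 mm
I = π(d_o⁴ − d_i⁴)/64 = π(193⁴ − 148.0⁴)/64 = 4.456×10^7 mm⁴
I = 4.456×10^7 mm⁴ = 4.456×10^-5 m⁴
Effective length L_e = K·L = 0.7 × 5.95 = 4.165 m
P_cr = π²EI / L_e² = π² × 110×10⁹ × 4.456×10^-5 / 4.165² = 2.789×10^6 N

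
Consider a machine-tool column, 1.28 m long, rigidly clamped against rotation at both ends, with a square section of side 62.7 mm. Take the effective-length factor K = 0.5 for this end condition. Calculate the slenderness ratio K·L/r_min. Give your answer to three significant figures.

For a square r = a/√12 = 62.7/√12 = 18.10 mm
L_e = K·L = 0.5 × 1.28 m = 0.6400 m = 640.00 mm
λ = L_e / r_min = 640.00 / 18.10 = 35.4

λ ≈ 35.4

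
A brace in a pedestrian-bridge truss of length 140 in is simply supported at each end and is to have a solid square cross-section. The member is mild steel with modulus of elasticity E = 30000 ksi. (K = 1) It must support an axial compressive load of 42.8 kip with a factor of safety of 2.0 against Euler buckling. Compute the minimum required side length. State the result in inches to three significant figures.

Required P_cr = n·P = 2.0 × 42.8 = 85.60 kip
L_e = K·L = 1 × 140 = 140.0 in
Required I = P_cr·L_e²/(π²E) = 8.560×10^4 × 140.0² / (π² × 3.00×10^7) = 5.666 in⁴
Solid square: I = a⁴/12  ⇒  a = (12I)^(1/4) = (12×5.666)^(1/4) = 2.87 in

a ≈ 2.87 in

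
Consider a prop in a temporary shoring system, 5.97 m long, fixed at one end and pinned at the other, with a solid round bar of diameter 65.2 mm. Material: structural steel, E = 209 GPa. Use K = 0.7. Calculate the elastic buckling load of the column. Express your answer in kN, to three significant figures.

P_cr ≈ 105 kN

I = πd⁴/64 = π×65.2⁴/64 = 8.871×10^5 mm⁴
I = 8.871×10^5 mm⁴ = 8.871×10^-7 m⁴
Effective length L_e = K·L = 0.7 × 5.97 = 4.179 m
P_cr = π²EI / L_e² = π² × 209×10⁹ × 8.871×10^-7 / 4.179² = 1.048×10^5 N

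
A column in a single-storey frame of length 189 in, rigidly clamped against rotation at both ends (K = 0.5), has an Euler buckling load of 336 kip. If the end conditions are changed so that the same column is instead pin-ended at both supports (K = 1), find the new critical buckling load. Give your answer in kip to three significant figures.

P_cr ≈ 84.0 kip

P_cr ∝ 1/K², so P_cr,new = P_cr,old × (K_old/K_new)² = 336 × (0.5/1)²
= 336 × 0.2500 = 84.0 kip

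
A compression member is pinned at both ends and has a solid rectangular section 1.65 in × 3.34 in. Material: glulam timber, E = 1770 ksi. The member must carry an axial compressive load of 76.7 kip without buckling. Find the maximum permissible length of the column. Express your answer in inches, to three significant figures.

Buckling occurs about the weak axis: I_min = h·b³/12 with b = 1.65 in (the shorter side).
I_min = 3.34×1.65³/12 = 1.250 in⁴
At the buckling limit P_cr = P = 7.670×10^4 lb
From P_cr = π²EI/(K·L)²:  L = (1/K)·√(π²EI/P_cr) = (1/1)·√(π²×1.77×10^6×1.250/7.670×10^4)
L = 16.9 in

L_max ≈ 16.9 in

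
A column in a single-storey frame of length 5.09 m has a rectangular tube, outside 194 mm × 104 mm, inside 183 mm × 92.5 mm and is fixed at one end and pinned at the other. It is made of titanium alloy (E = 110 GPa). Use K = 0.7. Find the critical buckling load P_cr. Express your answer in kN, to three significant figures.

P_cr ≈ 523 kN

Weak-axis I_min = (h_o·b_o³ − h_i·b_i³)/12 with b_o = 104, b_i = 92.50 mm (shorter outer/inner sides).
I_min = (194×104³ − 183.0×92.50³)/12 = 6.116×10^6 mm⁴
I = 6.116×10^6 mm⁴ = 6.116×10^-6 m⁴
Effective length L_e = K·L = 0.7 × 5.09 = 3.563 m
P_cr = π²EI / L_e² = π² × 110×10⁹ × 6.116×10^-6 / 3.563² = 5.230×10^5 N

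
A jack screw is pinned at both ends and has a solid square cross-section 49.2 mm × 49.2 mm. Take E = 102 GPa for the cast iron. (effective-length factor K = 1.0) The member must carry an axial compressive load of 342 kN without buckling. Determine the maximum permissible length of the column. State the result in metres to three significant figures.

I = a⁴/12 = 49.2⁴/12 = 4.883×10^5 mm⁴
I = 4.883×10^-7 m⁴
At the buckling limit P_cr = P = 3.420×10^5 N
From P_cr = π²EI/(K·L)²:  L = (1/K)·√(π²EI/P_cr) = (1/1)·√(π²×1.02×10^11×4.883×10^-7/3.420×10^5)
L = 1.20 m

L_max ≈ 1.20 m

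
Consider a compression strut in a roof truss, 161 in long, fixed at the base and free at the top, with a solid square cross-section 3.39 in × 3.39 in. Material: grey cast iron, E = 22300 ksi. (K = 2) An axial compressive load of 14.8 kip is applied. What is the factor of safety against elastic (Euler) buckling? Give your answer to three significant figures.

n ≈ 1.58

I = a⁴/12 = 3.39⁴/12 = 11.01 in⁴
Effective length L_e = K·L = 2 × 161 = 322.0 in
P_cr = π²EI / L_e² = π² × 22300×10³ × 11.01 / 322.0² = 2.336×10^4 lb
Factor of safety n = P_cr / P = 23.362 / 14.8 = 1.58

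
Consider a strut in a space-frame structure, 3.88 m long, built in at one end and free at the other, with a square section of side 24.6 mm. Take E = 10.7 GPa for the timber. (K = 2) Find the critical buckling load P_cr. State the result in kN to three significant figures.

I = a⁴/12 = 24.6⁴/12 = 3.052×10^4 mm⁴
I = 3.052×10^4 mm⁴ = 3.052×10^-8 m⁴
Effective length L_e = K·L = 2 × 3.88 = 7.760 m
P_cr = π²EI / L_e² = π² × 10.7×10⁹ × 3.052×10^-8 / 7.760² = 53.52 N

P_cr ≈ 0.0535 kN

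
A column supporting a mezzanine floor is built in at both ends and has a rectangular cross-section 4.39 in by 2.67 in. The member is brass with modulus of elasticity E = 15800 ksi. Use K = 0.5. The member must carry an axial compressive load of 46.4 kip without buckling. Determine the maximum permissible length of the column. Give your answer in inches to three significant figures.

L_max ≈ 306 in

Buckling occurs about the weak axis: I_min = h·b³/12 with b = 2.67 in (the shorter side).
I_min = 4.39×2.67³/12 = 6.963 in⁴
At the buckling limit P_cr = P = 4.640×10^4 lb
From P_cr = π²EI/(K·L)²:  L = (1/K)·√(π²EI/P_cr) = (1/0.5)·√(π²×1.58×10^7×6.963/4.640×10^4)
L = 306 in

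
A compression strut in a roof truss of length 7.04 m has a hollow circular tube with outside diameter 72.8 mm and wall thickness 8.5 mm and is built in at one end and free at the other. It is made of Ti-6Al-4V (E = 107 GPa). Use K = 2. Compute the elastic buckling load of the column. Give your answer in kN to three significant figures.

P_cr ≈ 4.81 kN

Inner diameter d_i = 72.8 − 2×8.5 = 55.80 mm
I = π(d_o⁴ − d_i⁴)/64 = π(72.8⁴ − 55.80⁴)/64 = 9.029×10^5 mm⁴
I = 9.029×10^5 mm⁴ = 9.029×10^-7 m⁴
Effective length L_e = K·L = 2 × 7.04 = 14.08 m
P_cr = π²EI / L_e² = π² × 107×10⁹ × 9.029×10^-7 / 14.08² = 4.810×10^3 N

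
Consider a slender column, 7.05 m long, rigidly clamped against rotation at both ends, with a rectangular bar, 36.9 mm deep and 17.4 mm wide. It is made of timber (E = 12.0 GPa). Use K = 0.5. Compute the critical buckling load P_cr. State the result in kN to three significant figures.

Buckling occurs about the weak axis: I_min = h·b³/12 with b = 17.4 mm (the shorter side).
I_min = 36.9×17.4³/12 = 1.620×10^4 mm⁴
I = 1.620×10^4 mm⁴ = 1.620×10^-8 m⁴
Effective length L_e = K·L = 0.5 × 7.05 = 3.525 m
P_cr = π²EI / L_e² = π² × 12.0×10⁹ × 1.620×10^-8 / 3.525² = 154.4 N

P_cr ≈ 0.154 kN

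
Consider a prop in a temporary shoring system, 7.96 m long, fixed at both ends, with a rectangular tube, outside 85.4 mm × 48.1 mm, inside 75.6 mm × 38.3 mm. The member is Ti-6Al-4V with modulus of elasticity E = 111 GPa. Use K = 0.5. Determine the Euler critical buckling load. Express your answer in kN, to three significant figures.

P_cr ≈ 30.3 kN

Weak-axis I_min = (h_o·b_o³ − h_i·b_i³)/12 with b_o = 48.1, b_i = 38.30 mm (shorter outer/inner sides).
I_min = (85.4×48.1³ − 75.60×38.30³)/12 = 4.380×10^5 mm⁴
I = 4.380×10^5 mm⁴ = 4.380×10^-7 m⁴
Effective length L_e = K·L = 0.5 × 7.96 = 3.980 m
P_cr = π²EI / L_e² = π² × 111×10⁹ × 4.380×10^-7 / 3.980² = 3.029×10^4 N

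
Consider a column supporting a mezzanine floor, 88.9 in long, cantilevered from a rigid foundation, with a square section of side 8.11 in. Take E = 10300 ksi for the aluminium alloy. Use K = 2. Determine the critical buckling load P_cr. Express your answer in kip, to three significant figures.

P_cr ≈ 1160 kip

I = a⁴/12 = 8.11⁴/12 = 360.5 in⁴
Effective length L_e = K·L = 2 × 88.9 = 177.8 in
P_cr = π²EI / L_e² = π² × 10300×10³ × 360.5 / 177.8² = 1.159×10^6 lb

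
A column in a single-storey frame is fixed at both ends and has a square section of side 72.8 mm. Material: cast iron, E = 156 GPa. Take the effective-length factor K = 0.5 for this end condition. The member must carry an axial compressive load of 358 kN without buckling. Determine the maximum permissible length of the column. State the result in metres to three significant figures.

I = a⁴/12 = 72.8⁴/12 = 2.341×10^6 mm⁴
I = 2.341×10^-6 m⁴
At the buckling limit P_cr = P = 3.580×10^5 N
From P_cr = π²EI/(K·L)²:  L = (1/K)·√(π²EI/P_cr) = (1/0.5)·√(π²×1.56×10^11×2.341×10^-6/3.580×10^5)
L = 6.35 m

L_max ≈ 6.35 m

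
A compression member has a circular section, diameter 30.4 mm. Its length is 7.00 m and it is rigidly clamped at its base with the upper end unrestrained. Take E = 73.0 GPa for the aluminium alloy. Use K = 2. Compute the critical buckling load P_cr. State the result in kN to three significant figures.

I = πd⁴/64 = π×30.4⁴/64 = 4.192×10^4 mm⁴
I = 4.192×10^4 mm⁴ = 4.192×10^-8 m⁴
Effective length L_e = K·L = 2 × 7.00 = 14.00 m
P_cr = π²EI / L_e² = π² × 73.0×10⁹ × 4.192×10^-8 / 14.00² = 154.1 N

P_cr ≈ 0.154 kN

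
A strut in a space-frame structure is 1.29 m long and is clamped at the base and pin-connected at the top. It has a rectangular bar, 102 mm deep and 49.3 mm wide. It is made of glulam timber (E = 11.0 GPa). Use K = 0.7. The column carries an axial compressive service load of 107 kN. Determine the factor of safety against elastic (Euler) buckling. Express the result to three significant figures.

Buckling occurs about the weak axis: I_min = h·b³/12 with b = 49.3 mm (the shorter side).
I_min = 102×49.3³/12 = 1.018×10^6 mm⁴
I = 1.018×10^6 mm⁴ = 1.018×10^-6 m⁴
Effective length L_e = K·L = 0.7 × 1.29 = 0.9030 m
P_cr = π²EI / L_e² = π² × 11.0×10⁹ × 1.018×10^-6 / 0.9030² = 1.356×10^5 N
Factor of safety n = P_cr / P = 135.61 / 107 = 1.27

n ≈ 1.27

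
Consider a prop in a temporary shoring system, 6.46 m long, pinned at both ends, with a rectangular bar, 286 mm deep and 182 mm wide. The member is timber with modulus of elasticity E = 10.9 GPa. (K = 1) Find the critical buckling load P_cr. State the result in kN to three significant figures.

P_cr ≈ 370 kN

Buckling occurs about the weak axis: I_min = h·b³/12 with b = 182 mm (the shorter side).
I_min = 286×182³/12 = 1.437×10^8 mm⁴
I = 1.437×10^8 mm⁴ = 1.437×10^-4 m⁴
Effective length L_e = K·L = 1 × 6.46 = 6.460 m
P_cr = π²EI / L_e² = π² × 10.9×10⁹ × 1.437×10^-4 / 6.460² = 3.704×10^5 N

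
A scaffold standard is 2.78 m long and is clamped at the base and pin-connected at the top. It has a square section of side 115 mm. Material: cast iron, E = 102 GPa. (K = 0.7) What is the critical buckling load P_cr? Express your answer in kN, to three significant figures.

I = a⁴/12 = 115⁴/12 = 1.458×10^7 mm⁴
I = 1.458×10^7 mm⁴ = 1.458×10^-5 m⁴
Effective length L_e = K·L = 0.7 × 2.78 = 1.946 m
P_cr = π²EI / L_e² = π² × 102×10⁹ × 1.458×10^-5 / 1.946² = 3.875×10^6 N

P_cr ≈ 3870 kN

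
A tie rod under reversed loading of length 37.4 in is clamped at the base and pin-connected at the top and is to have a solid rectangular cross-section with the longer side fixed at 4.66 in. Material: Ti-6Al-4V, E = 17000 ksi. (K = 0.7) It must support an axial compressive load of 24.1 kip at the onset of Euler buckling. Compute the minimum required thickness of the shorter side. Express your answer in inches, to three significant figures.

b ≈ 0.633 in

L_e = K·L = 0.7 × 37.4 = 26.18 in
Required I = P_cr·L_e²/(π²E) = 2.410×10^4 × 26.18² / (π² × 1.70×10^7) = 9.845×10^-2 in⁴
Rectangle, weak axis: I_min = h·b³/12 with h = 4.66 in fixed  ⇒  b = (12I/h)^(1/3) = 0.633 in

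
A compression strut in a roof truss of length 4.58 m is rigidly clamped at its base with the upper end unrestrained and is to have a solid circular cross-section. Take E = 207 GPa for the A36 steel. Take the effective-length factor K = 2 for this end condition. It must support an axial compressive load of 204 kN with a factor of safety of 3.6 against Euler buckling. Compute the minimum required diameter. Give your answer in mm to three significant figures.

d ≈ 157 mm

Required P_cr = n·P = 3.6 × 204 = 734.4 kN
L_e = K·L = 2 × 4.58 = 9.160 m
Required I = P_cr·L_e²/(π²E) = 7.344×10^5 × 9.160² / (π² × 2.07×10^11) = 3.016×10^-5 m⁴
I_req = 3.016×10^7 mm⁴
Solid circle: I = πd⁴/64  ⇒  d = (64I/π)^(1/4) = (64×3.016×10^7/π)^(1/4) = 157 mm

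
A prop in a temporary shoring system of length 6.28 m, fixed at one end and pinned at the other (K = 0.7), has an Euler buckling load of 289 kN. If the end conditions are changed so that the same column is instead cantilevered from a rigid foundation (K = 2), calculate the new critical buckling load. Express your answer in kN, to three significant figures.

P_cr ≈ 35.4 kN

P_cr ∝ 1/K², so P_cr,new = P_cr,old × (K_old/K_new)² = 289 × (0.7/2)²
= 289 × 0.1225 = 35.4 kN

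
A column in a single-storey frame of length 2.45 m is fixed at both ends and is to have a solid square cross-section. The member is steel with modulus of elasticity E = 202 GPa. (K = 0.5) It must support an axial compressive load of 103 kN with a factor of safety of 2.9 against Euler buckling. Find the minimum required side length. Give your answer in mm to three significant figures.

Required P_cr = n·P = 2.9 × 103 = 298.7 kN
L_e = K·L = 0.5 × 2.45 = 1.225 m
Required I = P_cr·L_e²/(π²E) = 2.987×10^5 × 1.225² / (π² × 2.02×10^11) = 2.248×10^-7 m⁴
I_req = 2.248×10^5 mm⁴
Solid square: I = a⁴/12  ⇒  a = (12I)^(1/4) = (12×2.248×10^5)^(1/4) = 40.5 mm

a ≈ 40.5 mm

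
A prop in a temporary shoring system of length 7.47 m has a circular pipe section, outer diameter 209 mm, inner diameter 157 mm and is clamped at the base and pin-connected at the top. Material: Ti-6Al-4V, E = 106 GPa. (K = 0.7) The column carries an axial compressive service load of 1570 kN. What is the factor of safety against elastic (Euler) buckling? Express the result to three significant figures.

n ≈ 1.56

d_o = 209 mm, d_i = 157 mm
I = π(d_o⁴ − d_i⁴)/64 = π(209⁴ − 157.0⁴)/64 = 6.384×10^7 mm⁴
I = 6.384×10^7 mm⁴ = 6.384×10^-5 m⁴
Effective length L_e = K·L = 0.7 × 7.47 = 5.229 m
P_cr = π²EI / L_e² = π² × 106×10⁹ × 6.384×10^-5 / 5.229² = 2.442×10^6 N
Factor of safety n = P_cr / P = 2442.5 / 1570 = 1.56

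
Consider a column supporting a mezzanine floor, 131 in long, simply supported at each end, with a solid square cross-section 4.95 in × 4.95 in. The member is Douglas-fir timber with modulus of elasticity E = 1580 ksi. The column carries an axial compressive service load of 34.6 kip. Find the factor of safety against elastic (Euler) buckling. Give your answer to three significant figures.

I = a⁴/12 = 4.95⁴/12 = 50.03 in⁴
Effective length L_e = K·L = 1 × 131 = 131.0 in
P_cr = π²EI / L_e² = π² × 1580×10³ × 50.03 / 131.0² = 4.546×10^4 lb
Factor of safety n = P_cr / P = 45.463 / 34.6 = 1.31

n ≈ 1.31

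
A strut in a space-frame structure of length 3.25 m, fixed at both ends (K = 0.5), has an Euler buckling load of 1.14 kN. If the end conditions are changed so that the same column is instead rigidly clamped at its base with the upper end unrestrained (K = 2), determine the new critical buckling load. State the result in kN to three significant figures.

P_cr ≈ 0.0712 kN

P_cr ∝ 1/K², so P_cr,new = P_cr,old × (K_old/K_new)² = 1.14 × (0.5/2)²
= 1.14 × 0.06250 = 0.0712 kN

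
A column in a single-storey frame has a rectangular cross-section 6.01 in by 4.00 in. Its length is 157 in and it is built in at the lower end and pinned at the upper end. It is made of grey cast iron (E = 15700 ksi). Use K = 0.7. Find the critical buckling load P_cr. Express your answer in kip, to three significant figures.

P_cr ≈ 411 kip

Buckling occurs about the weak axis: I_min = h·b³/12 with b = 4.00 in (the shorter side).
I_min = 6.01×4.00³/12 = 32.05 in⁴
Effective length L_e = K·L = 0.7 × 157 = 109.9 in
P_cr = π²EI / L_e² = π² × 15700×10³ × 32.05 / 109.9² = 4.112×10^5 lb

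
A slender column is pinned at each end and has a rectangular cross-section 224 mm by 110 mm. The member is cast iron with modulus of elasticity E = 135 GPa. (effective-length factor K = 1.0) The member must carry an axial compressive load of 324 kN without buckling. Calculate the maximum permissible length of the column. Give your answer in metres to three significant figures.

L_max ≈ 10.1 m

Buckling occurs about the weak axis: I_min = h·b³/12 with b = 110 mm (the shorter side).
I_min = 224×110³/12 = 2.485×10^7 mm⁴
I = 2.485×10^-5 m⁴
At the buckling limit P_cr = P = 3.240×10^5 N
From P_cr = π²EI/(K·L)²:  L = (1/K)·√(π²EI/P_cr) = (1/1)·√(π²×1.35×10^11×2.485×10^-5/3.240×10^5)
L = 10.1 m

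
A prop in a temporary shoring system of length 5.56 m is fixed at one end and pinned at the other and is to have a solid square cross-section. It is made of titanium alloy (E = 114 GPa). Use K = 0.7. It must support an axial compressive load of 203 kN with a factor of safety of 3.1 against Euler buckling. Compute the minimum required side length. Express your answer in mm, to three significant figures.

Required P_cr = n·P = 3.1 × 203 = 629.3 kN
L_e = K·L = 0.7 × 5.56 = 3.892 m
Required I = P_cr·L_e²/(π²E) = 6.293×10^5 × 3.892² / (π² × 1.14×10^11) = 8.472×10^-6 m⁴
I_req = 8.472×10^6 mm⁴
Solid square: I = a⁴/12  ⇒  a = (12I)^(1/4) = (12×8.472×10^6)^(1/4) = 100 mm

a ≈ 100 mm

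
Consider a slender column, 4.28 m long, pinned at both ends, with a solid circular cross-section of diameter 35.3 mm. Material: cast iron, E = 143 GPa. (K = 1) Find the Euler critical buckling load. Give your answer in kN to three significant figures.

P_cr ≈ 5.87 kN

I = πd⁴/64 = π×35.3⁴/64 = 7.622×10^4 mm⁴
I = 7.622×10^4 mm⁴ = 7.622×10^-8 m⁴
Effective length L_e = K·L = 1 × 4.28 = 4.280 m
P_cr = π²EI / L_e² = π² × 143×10⁹ × 7.622×10^-8 / 4.280² = 5.872×10^3 N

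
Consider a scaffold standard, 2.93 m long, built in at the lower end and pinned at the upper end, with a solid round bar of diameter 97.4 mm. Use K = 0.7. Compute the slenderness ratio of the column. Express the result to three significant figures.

I = πd⁴/64 = π×97.4⁴/64 = 4.418×10^6 mm⁴
A = 7.451×10^3 mm²;  r_min = √(I/A) = √(4.418×10^6/7.451×10^3) = 24.35 mm
L_e = K·L = 0.7 × 2.93 m = 2.051 m = 2051.0 mm
λ = L_e / r_min = 2051.0 / 24.35 = 84.2

λ ≈ 84.2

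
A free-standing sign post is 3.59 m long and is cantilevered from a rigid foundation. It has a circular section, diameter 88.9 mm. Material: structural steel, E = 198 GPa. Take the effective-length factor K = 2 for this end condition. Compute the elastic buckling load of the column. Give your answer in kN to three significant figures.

P_cr ≈ 116 kN

I = πd⁴/64 = π×88.9⁴/64 = 3.066×10^6 mm⁴
I = 3.066×10^6 mm⁴ = 3.066×10^-6 m⁴
Effective length L_e = K·L = 2 × 3.59 = 7.180 m
P_cr = π²EI / L_e² = π² × 198×10⁹ × 3.066×10^-6 / 7.180² = 1.162×10^5 N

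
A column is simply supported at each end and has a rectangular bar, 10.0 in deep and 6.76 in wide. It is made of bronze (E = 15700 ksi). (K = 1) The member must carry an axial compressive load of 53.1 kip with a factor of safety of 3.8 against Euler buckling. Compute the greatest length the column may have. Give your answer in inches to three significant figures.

Buckling occurs about the weak axis: I_min = h·b³/12 with b = 6.76 in (the shorter side).
I_min = 10.0×6.76³/12 = 257.4 in⁴
Required critical load P_cr = n·P = 3.8 × 53.1 = 201.8 kip = 2.018×10^5 lb
From P_cr = π²EI/(K·L)²:  L = (1/K)·√(π²EI/P_cr) = (1/1)·√(π²×1.57×10^7×257.4/2.018×10^5)
L = 445 in

L_max ≈ 445 in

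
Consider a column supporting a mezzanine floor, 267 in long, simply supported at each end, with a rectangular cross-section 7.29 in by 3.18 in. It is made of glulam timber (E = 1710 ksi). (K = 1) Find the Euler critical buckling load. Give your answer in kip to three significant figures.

P_cr ≈ 4.62 kip

Buckling occurs about the weak axis: I_min = h·b³/12 with b = 3.18 in (the shorter side).
I_min = 7.29×3.18³/12 = 19.54 in⁴
Effective length L_e = K·L = 1 × 267 = 267.0 in
P_cr = π²EI / L_e² = π² × 1710×10³ × 19.54 / 267.0² = 4.625×10^3 lb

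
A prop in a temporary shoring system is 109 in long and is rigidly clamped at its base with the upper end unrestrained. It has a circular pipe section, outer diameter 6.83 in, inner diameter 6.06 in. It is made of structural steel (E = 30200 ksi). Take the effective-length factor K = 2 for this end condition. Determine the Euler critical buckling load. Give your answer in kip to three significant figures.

P_cr ≈ 255 kip

d_o = 6.83 in, d_i = 6.06 in
I = π(d_o⁴ − d_i⁴)/64 = π(6.83⁴ − 6.060⁴)/64 = 40.62 in⁴
Effective length L_e = K·L = 2 × 109 = 218.0 in
P_cr = π²EI / L_e² = π² × 30200×10³ × 40.62 / 218.0² = 2.548×10^5 lb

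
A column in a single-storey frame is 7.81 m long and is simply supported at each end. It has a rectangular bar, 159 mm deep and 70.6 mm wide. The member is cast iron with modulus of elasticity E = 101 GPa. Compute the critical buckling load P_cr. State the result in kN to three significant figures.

P_cr ≈ 76.2 kN

Buckling occurs about the weak axis: I_min = h·b³/12 with b = 70.6 mm (the shorter side).
I_min = 159×70.6³/12 = 4.663×10^6 mm⁴
I = 4.663×10^6 mm⁴ = 4.663×10^-6 m⁴
Effective length L_e = K·L = 1 × 7.81 = 7.810 m
P_cr = π²EI / L_e² = π² × 101×10⁹ × 4.663×10^-6 / 7.810² = 7.620×10^4 N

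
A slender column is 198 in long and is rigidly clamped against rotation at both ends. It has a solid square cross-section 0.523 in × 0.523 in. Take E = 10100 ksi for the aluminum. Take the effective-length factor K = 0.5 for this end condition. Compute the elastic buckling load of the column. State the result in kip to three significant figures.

I = a⁴/12 = 0.523⁴/12 = 6.235×10^-3 in⁴
Effective length L_e = K·L = 0.5 × 198 = 99.00 in
P_cr = π²EI / L_e² = π² × 10100×10³ × 6.235×10^-3 / 99.00² = 63.41 lb

P_cr ≈ 0.0634 kip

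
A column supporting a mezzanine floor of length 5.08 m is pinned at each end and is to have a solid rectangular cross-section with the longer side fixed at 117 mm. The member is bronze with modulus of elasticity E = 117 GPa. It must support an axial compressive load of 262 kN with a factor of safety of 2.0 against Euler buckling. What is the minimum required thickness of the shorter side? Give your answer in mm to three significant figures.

Required P_cr = n·P = 2.0 × 262 = 524.0 kN
L_e = K·L = 1 × 5.08 = 5.080 m
Required I = P_cr·L_e²/(π²E) = 5.240×10^5 × 5.080² / (π² × 1.17×10^11) = 1.171×10^-5 m⁴
I_req = 1.171×10^7 mm⁴
Rectangle, weak axis: I_min = h·b³/12 with h = 117 mm fixed  ⇒  b = (12I/h)^(1/3) = 106 mm

b ≈ 106 mm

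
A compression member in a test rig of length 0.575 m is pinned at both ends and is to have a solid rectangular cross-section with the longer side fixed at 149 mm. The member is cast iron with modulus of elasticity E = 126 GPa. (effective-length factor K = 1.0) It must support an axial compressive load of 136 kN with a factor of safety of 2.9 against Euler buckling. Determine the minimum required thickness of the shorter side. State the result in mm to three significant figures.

b ≈ 20.4 mm

Required P_cr = n·P = 2.9 × 136 = 394.4 kN
L_e = K·L = 1 × 0.575 = 0.5750 m
Required I = P_cr·L_e²/(π²E) = 3.944×10^5 × 0.5750² / (π² × 1.26×10^11) = 1.049×10^-7 m⁴
I_req = 1.049×10^5 mm⁴
Rectangle, weak axis: I_min = h·b³/12 with h = 149 mm fixed  ⇒  b = (12I/h)^(1/3) = 20.4 mm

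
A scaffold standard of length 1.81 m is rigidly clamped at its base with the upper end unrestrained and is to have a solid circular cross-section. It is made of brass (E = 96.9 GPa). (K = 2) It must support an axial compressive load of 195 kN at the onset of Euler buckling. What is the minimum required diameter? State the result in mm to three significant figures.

d ≈ 85.9 mm

L_e = K·L = 2 × 1.81 = 3.620 m
Required I = P_cr·L_e²/(π²E) = 1.950×10^5 × 3.620² / (π² × 9.69×10^10) = 2.672×10^-6 m⁴
I_req = 2.672×10^6 mm⁴
Solid circle: I = πd⁴/64  ⇒  d = (64I/π)^(1/4) = (64×2.672×10^6/π)^(1/4) = 85.9 mm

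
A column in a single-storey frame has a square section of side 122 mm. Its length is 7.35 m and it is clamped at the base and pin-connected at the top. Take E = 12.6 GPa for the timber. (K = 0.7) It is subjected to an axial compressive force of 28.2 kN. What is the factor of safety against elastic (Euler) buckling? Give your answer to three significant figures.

I = a⁴/12 = 122⁴/12 = 1.846×10^7 mm⁴
I = 1.846×10^7 mm⁴ = 1.846×10^-5 m⁴
Effective length L_e = K·L = 0.7 × 7.35 = 5.145 m
P_cr = π²EI / L_e² = π² × 12.6×10⁹ × 1.846×10^-5 / 5.145² = 8.673×10^4 N
Factor of safety n = P_cr / P = 86.728 / 28.2 = 3.08

n ≈ 3.08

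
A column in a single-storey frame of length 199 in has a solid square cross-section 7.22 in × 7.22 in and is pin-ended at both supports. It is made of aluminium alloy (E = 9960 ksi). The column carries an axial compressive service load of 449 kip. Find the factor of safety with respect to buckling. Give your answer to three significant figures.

n ≈ 1.25

I = a⁴/12 = 7.22⁴/12 = 226.4 in⁴
Effective length L_e = K·L = 1 × 199 = 199.0 in
P_cr = π²EI / L_e² = π² × 9960×10³ × 226.4 / 199.0² = 5.621×10^5 lb
Factor of safety n = P_cr / P = 562.11 / 449 = 1.25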